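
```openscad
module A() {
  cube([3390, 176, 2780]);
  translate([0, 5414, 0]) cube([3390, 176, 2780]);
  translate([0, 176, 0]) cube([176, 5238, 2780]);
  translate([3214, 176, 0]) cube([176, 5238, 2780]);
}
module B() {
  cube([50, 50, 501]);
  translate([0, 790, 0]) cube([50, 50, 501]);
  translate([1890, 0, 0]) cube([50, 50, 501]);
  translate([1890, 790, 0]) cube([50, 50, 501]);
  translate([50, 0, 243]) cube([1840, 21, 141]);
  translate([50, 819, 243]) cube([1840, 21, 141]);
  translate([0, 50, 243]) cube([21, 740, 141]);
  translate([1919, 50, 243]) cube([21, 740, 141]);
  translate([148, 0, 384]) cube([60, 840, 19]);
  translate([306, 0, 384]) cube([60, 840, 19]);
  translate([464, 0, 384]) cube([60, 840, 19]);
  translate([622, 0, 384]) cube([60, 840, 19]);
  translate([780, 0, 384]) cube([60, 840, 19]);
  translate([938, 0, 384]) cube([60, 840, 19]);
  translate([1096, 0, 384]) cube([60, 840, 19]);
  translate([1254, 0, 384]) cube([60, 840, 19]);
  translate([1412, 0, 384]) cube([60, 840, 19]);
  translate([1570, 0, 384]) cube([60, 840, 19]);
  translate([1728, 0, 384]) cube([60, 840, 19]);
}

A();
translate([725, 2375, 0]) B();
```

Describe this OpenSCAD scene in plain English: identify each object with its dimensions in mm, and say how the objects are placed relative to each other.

A is a box-shaped house frame (walls only): outside footprint 3390×5590 mm, wall height 2780 mm, wall thickness 176 mm. The two y-facing walls run the full x-width; the two x-facing walls fit between the inner faces of the y-facing walls.

B is a bed frame 1940 mm long (x) by 840 mm wide (y). Four 50×50 mm corner posts, 501 mm tall, at the corners of the footprint. Four rails of 21 mm thickness and 141 mm height run between adjacent posts with their undersides at z = 243 mm, their outer faces flush with the outside of the frame (the two x-running rails run between the posts' inner faces; the two y-running rails run between the posts' inner faces). 11 slats, each 60 mm wide (x) and 19 mm thick, lie across the top of the two x-running rails, running the full 840 mm width of the frame in y; the slats are evenly spaced along x between the inner faces of the end posts with equal gaps (rounded down to the nearest mm) at the −x end and between each pair — any rounding remainder accumulates at the +x end.

The bed frame sits inside the house frame, centred.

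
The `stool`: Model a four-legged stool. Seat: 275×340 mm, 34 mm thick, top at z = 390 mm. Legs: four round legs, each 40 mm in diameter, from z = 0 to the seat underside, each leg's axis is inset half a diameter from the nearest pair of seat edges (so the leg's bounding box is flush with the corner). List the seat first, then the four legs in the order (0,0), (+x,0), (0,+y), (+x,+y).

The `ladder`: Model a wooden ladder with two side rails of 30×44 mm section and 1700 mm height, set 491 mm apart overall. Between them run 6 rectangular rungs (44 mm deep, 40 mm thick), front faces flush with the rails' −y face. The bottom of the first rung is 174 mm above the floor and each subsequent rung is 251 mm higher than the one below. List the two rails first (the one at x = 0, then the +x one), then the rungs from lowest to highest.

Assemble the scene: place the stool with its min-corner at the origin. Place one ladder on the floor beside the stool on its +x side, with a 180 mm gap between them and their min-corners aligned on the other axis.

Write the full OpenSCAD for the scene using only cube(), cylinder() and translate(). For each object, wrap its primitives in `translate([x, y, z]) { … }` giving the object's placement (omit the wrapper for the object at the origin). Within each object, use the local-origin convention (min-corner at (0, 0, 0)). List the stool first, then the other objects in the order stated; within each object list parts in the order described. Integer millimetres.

translate([0, 0, 356]) cube([275, 340, 34]);
translate([20, 20, 0]) cylinder(h = 356, r = 20);
translate([255, 20, 0]) cylinder(h = 356, r = 20);
translate([20, 320, 0]) cylinder(h = 356, r = 20);
translate([255, 320, 0]) cylinder(h = 356, r = 20);
translate([455, 0, 0]) {
  cube([30, 44, 1700]);
  translate([461, 0, 0]) cube([30, 44, 1700]);
  translate([30, 0, 174]) cube([431, 44, 40]);
  translate([30, 0, 425]) cube([431, 44, 40]);
  translate([30, 0, 676]) cube([431, 44, 40]);
  translate([30, 0, 927]) cube([431, 44, 40]);
  translate([30, 0, 1178]) cube([431, 44, 40]);
  translate([30, 0, 1429]) cube([431, 44, 40]);
}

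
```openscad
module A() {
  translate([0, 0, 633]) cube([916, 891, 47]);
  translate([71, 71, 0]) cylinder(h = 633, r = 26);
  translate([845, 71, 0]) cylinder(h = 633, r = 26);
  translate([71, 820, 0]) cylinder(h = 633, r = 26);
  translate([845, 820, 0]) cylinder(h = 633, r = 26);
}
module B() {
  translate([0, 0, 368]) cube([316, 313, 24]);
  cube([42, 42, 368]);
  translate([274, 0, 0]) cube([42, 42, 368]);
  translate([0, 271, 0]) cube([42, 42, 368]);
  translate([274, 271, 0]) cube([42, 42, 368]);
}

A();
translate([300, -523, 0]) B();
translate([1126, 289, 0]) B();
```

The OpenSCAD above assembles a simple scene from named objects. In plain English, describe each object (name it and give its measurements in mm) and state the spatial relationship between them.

A is a table with a 916×891 mm rectangular top, 47 mm thick, top surface at z = 680 mm, supported by four round legs of 52 mm diameter, each leg's bounding box inset 45 mm from the nearest pair of top edges, running from the floor.

B is a simple wooden stool: a rectangular seat 316 mm (x) by 313 mm (y), 24 mm thick, top face at z = 392 mm, on four square legs, each 42×42 mm in cross-section. The legs rest on z = 0, each flush with a corner of the seat.

Two stools sit around the table at the −y, +x sides.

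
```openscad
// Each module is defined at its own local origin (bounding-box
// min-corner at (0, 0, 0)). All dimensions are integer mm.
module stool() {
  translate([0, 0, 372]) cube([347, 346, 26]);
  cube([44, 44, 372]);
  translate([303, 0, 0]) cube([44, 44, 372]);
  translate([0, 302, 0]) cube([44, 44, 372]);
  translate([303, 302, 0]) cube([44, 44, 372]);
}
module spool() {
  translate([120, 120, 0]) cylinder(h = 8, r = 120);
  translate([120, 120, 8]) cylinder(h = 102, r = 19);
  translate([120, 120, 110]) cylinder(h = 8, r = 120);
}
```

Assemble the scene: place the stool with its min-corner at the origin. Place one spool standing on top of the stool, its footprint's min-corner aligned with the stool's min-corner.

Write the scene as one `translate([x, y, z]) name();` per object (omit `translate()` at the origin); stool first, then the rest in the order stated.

stool();
translate([0, 0, 398]) spool();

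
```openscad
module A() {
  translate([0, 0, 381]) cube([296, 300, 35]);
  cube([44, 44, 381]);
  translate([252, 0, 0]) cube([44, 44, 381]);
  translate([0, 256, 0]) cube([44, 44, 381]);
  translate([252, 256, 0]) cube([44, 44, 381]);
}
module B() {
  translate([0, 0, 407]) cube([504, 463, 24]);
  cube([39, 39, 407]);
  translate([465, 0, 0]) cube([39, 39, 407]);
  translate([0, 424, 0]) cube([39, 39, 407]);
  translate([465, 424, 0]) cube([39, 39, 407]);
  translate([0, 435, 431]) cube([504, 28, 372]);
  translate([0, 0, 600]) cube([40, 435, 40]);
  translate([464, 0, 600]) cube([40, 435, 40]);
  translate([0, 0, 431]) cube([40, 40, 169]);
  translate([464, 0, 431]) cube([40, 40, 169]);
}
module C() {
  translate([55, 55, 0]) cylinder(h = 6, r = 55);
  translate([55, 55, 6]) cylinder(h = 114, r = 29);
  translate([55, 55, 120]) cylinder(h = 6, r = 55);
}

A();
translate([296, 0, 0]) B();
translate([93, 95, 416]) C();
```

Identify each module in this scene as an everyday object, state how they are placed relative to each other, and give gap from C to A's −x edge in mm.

The spool's min-x is at 93; the stool's min-x is 0; gap = 93 mm.

A is a stool. B is a chair. C is a spool. The chair is against the stool's +x side, with their −y faces flush. The spool is on top of the stool, centred. The gap from the spool to the stool's −x edge is 93 mm.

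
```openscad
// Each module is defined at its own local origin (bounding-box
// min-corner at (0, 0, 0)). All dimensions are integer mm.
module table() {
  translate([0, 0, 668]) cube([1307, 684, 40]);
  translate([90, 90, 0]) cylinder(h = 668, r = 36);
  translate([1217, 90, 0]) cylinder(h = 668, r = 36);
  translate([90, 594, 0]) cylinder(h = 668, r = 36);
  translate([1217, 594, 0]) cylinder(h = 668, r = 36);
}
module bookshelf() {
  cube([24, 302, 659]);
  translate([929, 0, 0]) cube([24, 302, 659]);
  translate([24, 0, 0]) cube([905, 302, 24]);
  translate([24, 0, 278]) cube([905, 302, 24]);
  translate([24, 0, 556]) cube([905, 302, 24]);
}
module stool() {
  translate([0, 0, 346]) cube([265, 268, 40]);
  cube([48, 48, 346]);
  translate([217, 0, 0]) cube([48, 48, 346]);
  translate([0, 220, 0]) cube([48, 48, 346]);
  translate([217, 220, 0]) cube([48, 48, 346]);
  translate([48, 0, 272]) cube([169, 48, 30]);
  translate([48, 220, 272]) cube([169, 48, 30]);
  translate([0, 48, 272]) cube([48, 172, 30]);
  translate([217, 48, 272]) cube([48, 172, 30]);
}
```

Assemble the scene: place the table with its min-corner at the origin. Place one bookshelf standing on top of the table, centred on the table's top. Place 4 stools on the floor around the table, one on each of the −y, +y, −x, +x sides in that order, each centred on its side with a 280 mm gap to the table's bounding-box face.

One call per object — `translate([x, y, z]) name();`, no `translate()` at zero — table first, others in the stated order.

table();
translate([177, 191, 708]) bookshelf();
translate([521, -548, 0]) stool();
translate([521, 964, 0]) stool();
translate([-545, 208, 0]) stool();
translate([1587, 208, 0]) stool();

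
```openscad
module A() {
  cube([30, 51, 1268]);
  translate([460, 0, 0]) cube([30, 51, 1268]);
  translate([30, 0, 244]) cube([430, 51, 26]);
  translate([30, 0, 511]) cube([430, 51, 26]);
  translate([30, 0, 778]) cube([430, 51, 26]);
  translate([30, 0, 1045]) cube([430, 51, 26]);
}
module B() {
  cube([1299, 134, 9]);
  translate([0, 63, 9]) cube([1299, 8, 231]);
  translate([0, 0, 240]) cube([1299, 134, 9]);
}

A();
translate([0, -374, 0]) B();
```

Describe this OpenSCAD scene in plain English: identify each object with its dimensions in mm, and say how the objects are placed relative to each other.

A is a straight ladder. Two 30×51 mm vertical rails, 1268 mm tall, stand 490 mm apart (outside-to-outside) with their front faces coplanar on the −y side. 4 rungs, each 51 mm deep and 26 mm tall, span between the inner faces of the rails, front faces flush with the rails. The lowest rung's underside is at z = 244 mm and rungs are spaced 267 mm apart (underside to underside).

B is an I-beam lying along x, 1299 mm long. Overall section height 249 mm. Two flanges 134 mm wide (y) and 9 mm thick, one on the floor and one at the top; a web 8 mm thick runs between them, centred on the flange width.

The I-beam is on the floor beside the ladder on its −y side.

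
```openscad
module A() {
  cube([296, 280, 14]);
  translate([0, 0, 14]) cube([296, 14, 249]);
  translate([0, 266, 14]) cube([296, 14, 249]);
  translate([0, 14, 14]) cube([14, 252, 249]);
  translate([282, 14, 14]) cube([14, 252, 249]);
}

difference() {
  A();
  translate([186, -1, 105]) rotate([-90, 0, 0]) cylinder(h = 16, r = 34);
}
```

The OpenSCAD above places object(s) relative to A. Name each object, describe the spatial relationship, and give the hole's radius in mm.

A is an open box. The open box has a circular hole through its front wall. The hole's radius is 34 mm.

The subtracted cylinder has r = 34 mm.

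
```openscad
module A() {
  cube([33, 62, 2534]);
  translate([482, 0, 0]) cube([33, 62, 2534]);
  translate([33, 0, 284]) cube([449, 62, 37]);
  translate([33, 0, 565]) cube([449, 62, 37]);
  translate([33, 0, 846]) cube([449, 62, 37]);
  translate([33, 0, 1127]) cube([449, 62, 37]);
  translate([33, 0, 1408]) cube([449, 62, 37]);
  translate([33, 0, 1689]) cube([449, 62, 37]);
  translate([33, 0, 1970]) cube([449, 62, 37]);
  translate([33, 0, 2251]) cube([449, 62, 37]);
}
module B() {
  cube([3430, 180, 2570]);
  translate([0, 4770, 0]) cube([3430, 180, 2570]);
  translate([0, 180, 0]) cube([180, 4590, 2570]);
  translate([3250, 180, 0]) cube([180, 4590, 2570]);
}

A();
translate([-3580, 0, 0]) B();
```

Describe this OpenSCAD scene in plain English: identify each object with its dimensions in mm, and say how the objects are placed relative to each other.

A is a straight ladder. Two 33×62 mm vertical rails, 2534 mm tall, stand 515 mm apart (outside-to-outside) with their front faces coplanar on the −y side. 8 rungs, each 62 mm deep and 37 mm tall, span between the inner faces of the rails, front faces flush with the rails. The lowest rung's underside is at z = 284 mm and rungs are spaced 281 mm apart (underside to underside).

B is a box-shaped house frame (walls only): outside footprint 3430×4950 mm, wall height 2570 mm, wall thickness 180 mm. The two y-facing walls run the full x-width; the two x-facing walls fit between the inner faces of the y-facing walls.

The house frame is on the floor beside the ladder on its −x side.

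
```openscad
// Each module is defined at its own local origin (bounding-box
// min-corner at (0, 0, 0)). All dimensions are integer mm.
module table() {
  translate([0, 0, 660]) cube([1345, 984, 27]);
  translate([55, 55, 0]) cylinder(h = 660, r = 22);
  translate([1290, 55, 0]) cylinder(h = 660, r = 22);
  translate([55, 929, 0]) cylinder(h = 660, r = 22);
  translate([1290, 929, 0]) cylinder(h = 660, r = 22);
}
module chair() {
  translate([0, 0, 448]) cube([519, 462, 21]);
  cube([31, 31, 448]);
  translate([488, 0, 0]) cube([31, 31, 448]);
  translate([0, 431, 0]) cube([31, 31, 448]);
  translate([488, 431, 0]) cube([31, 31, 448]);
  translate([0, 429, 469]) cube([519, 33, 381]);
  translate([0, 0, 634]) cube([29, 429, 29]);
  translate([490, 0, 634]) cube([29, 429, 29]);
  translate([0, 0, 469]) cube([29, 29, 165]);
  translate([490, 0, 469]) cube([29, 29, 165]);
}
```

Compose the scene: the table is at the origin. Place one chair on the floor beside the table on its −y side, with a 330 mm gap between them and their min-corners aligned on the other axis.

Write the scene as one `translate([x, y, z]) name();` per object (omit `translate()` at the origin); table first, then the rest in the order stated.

table();
translate([0, -792, 0]) chair();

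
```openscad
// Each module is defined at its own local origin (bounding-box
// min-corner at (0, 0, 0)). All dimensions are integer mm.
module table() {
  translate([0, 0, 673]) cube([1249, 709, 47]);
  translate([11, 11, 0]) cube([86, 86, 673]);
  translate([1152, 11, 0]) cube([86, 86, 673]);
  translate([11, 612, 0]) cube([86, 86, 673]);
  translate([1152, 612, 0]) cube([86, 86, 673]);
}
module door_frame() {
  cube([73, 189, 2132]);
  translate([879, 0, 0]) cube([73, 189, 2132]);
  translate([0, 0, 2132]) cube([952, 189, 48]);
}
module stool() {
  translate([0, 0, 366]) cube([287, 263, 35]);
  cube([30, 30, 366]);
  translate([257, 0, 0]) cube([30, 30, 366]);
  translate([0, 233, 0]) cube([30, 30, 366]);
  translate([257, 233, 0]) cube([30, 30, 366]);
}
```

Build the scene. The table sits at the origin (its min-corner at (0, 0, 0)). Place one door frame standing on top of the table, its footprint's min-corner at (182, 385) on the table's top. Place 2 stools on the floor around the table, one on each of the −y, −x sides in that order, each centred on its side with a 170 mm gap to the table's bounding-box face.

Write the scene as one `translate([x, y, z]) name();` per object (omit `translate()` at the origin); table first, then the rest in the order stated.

table();
translate([182, 385, 720]) door_frame();
translate([481, -433, 0]) stool();
translate([-457, 223, 0]) stool();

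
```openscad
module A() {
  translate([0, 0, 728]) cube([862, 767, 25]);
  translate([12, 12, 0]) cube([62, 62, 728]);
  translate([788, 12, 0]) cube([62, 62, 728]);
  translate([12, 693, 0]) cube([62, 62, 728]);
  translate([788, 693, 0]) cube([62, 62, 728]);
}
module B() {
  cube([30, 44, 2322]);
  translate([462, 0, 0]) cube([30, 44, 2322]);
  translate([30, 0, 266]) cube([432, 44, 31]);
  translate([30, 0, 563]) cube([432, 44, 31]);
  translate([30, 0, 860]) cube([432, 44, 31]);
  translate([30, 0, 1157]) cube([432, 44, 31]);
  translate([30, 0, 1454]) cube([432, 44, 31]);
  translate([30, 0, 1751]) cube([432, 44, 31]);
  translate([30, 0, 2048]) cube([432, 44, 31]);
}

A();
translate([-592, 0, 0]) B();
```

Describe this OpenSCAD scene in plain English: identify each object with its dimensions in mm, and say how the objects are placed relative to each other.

A is a rectangular dining table. The top is 862×767×25 mm with its upper surface at z = 753 mm. It stands on four 62×62 mm square legs, each inset 12 mm from the nearest pair of top edges, running from the floor to the underside of the top.

B is a wooden ladder with two side rails of 30×44 mm section and 2322 mm height, set 492 mm apart overall. Between them run 7 rectangular rungs (44 mm deep, 31 mm thick), front faces flush with the rails' −y face. The bottom of the first rung is 266 mm above the floor and each subsequent rung is 297 mm higher than the one below.

The ladder is on the floor beside the table on its −x side.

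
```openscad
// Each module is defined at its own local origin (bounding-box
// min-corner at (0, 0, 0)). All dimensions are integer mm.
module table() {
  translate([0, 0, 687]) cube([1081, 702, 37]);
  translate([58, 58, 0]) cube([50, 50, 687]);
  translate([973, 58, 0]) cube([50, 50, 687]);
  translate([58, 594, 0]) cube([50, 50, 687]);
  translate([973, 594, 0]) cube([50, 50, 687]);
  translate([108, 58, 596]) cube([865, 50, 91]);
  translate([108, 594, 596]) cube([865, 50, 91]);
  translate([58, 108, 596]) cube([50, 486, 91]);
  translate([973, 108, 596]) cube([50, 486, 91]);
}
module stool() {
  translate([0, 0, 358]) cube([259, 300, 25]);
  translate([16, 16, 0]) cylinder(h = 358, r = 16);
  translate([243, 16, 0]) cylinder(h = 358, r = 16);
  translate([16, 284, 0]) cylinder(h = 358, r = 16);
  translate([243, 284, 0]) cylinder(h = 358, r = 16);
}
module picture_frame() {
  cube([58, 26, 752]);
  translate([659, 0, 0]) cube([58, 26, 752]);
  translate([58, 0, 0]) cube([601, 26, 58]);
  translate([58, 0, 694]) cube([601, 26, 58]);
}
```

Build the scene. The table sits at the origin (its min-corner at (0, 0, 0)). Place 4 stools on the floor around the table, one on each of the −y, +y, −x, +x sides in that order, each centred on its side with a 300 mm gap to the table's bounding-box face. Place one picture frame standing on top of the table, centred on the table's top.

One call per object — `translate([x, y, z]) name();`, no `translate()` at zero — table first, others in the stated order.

table();
translate([411, -600, 0]) stool();
translate([411, 1002, 0]) stool();
translate([-559, 201, 0]) stool();
translate([1381, 201, 0]) stool();
translate([182, 338, 724]) picture_frame();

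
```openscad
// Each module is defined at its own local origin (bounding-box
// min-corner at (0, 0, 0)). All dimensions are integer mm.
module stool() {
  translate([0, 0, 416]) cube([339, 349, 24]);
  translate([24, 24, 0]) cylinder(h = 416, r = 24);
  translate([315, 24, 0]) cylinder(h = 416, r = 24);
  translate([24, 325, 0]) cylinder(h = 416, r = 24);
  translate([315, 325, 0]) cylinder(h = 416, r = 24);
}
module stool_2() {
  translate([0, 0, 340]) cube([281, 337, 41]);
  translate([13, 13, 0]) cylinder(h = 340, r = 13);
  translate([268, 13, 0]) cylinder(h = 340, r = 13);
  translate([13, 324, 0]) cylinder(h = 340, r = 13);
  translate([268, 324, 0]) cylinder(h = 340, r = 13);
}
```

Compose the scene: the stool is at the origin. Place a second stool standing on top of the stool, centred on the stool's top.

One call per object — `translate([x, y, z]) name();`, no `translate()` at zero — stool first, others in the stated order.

stool();
translate([29, 6, 440]) stool_2();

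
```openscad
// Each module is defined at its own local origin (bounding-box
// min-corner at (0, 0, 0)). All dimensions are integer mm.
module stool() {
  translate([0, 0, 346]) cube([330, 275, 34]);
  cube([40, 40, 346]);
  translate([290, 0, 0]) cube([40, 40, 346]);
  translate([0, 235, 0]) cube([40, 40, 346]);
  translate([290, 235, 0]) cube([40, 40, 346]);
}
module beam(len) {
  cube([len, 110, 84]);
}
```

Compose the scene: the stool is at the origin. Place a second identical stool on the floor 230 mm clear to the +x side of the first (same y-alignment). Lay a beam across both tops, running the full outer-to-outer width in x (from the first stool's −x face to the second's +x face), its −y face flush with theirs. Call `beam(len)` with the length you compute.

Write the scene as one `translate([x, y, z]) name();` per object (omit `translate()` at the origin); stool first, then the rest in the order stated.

stool();
translate([560, 0, 0]) stool();
translate([0, 0, 380]) beam(890);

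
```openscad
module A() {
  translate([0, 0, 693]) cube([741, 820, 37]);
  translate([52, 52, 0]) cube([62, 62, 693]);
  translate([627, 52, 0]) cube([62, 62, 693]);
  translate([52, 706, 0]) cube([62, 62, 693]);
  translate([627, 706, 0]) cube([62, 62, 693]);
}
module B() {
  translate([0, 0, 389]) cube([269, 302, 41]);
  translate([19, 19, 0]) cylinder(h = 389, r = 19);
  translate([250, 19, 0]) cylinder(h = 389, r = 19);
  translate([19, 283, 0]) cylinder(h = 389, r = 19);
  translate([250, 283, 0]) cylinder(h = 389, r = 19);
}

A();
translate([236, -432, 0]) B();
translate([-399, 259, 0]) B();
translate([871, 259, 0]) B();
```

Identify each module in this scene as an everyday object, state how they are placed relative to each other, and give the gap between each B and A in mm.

A is a table. B is a stool. Three stools sit around the table at the −y, −x, +x sides. The gap between each stool and the table is 130 mm.

Each stool's nearest face is 130 mm from the table's bounding box.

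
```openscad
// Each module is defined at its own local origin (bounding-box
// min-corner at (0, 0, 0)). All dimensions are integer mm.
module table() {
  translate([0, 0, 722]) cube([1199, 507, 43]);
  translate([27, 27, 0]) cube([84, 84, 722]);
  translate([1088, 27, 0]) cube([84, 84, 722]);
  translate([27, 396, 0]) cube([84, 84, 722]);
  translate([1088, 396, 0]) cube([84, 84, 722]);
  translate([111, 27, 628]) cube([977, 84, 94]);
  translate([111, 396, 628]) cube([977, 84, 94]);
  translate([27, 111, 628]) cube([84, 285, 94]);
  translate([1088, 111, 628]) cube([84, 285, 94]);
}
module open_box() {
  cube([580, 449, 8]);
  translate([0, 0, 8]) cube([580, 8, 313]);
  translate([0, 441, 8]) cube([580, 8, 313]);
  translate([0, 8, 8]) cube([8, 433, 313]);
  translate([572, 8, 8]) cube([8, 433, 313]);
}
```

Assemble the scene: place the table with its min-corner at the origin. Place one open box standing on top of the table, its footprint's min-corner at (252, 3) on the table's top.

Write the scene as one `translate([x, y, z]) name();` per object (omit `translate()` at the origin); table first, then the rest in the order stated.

table();
translate([252, 3, 765]) open_box();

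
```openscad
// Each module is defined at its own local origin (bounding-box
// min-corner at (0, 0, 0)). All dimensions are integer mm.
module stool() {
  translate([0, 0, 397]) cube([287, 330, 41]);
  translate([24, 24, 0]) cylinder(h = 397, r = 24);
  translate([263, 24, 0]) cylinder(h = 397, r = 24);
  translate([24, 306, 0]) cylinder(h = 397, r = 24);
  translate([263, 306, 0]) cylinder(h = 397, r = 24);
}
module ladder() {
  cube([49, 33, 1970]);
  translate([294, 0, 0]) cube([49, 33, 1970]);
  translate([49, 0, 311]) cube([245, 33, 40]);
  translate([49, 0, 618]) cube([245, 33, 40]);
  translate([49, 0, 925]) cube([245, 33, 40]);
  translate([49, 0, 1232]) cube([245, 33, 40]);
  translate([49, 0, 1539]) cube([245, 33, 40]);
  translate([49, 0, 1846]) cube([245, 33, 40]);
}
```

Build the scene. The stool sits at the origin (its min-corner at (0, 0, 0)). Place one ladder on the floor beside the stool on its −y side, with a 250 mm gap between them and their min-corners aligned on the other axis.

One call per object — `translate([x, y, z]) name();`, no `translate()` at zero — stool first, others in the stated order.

stool();
translate([0, -283, 0]) ladder();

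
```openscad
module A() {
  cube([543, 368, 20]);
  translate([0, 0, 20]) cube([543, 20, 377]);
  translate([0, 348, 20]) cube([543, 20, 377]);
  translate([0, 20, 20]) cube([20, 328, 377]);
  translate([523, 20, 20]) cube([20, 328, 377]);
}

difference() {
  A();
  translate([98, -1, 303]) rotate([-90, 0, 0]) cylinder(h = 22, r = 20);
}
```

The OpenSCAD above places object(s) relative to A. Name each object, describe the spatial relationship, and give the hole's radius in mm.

The subtracted cylinder has r = 20 mm.

A is an open box. The open box has a circular hole through its front wall. The hole's radius is 20 mm.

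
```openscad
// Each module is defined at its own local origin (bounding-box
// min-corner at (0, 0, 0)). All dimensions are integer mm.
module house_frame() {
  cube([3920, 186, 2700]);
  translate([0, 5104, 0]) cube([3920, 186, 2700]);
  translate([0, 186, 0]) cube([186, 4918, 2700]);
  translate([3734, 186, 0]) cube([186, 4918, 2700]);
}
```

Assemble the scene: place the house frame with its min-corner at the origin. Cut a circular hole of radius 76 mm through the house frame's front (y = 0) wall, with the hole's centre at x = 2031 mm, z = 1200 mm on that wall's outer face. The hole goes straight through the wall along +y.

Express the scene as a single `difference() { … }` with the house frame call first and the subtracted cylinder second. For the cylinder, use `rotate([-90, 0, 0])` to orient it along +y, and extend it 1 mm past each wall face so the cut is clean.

difference() {
  house_frame();
  translate([2031, -1, 1200]) rotate([-90, 0, 0]) cylinder(h = 188, r = 76);
}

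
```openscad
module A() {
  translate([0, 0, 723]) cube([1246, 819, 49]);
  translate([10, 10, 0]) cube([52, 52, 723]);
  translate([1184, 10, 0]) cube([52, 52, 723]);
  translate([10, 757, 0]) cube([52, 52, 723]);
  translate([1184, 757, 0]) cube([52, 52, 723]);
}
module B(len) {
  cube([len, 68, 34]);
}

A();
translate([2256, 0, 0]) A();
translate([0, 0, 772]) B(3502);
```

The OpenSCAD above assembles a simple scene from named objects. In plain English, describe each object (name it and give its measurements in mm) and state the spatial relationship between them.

A is a table with a 1246×819 mm rectangular top, 49 mm thick, top surface at z = 772 mm, supported by four 52×52 mm square legs, each inset 10 mm from the nearest pair of top edges, running from the floor.

B is a rectangular beam 3502 mm long (x), 68 mm deep (y), 34 mm thick (z).

The beam spans the tops of two tables placed 1010 mm apart, resting at z = 772 mm.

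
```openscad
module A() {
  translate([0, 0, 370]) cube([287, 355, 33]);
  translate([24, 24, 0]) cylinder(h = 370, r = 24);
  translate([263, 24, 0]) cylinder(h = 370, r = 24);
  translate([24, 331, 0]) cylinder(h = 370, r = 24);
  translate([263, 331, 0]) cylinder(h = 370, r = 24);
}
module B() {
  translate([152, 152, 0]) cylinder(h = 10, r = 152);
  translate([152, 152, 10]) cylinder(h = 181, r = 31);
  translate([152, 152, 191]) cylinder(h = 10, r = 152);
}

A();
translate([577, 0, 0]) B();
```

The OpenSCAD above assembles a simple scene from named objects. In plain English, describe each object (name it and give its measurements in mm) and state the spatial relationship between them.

A is a four-legged stool. The seat is a 287×355×33 mm slab whose top surface is at z = 403 mm; four round legs, each 48 mm in diameter, run from the floor (z = 0) to the underside of the seat, each leg's axis is inset half a diameter from the nearest pair of seat edges (so the leg's bounding box is flush with the corner).

B is a spool: two coaxial disc flanges of radius 152 mm and thickness 10 mm, joined by a core cylinder of radius 31 mm and height 181 mm. The lower flange rests on z = 0 and the three cylinders share a vertical axis.

The spool is on the floor beside the stool on its +x side.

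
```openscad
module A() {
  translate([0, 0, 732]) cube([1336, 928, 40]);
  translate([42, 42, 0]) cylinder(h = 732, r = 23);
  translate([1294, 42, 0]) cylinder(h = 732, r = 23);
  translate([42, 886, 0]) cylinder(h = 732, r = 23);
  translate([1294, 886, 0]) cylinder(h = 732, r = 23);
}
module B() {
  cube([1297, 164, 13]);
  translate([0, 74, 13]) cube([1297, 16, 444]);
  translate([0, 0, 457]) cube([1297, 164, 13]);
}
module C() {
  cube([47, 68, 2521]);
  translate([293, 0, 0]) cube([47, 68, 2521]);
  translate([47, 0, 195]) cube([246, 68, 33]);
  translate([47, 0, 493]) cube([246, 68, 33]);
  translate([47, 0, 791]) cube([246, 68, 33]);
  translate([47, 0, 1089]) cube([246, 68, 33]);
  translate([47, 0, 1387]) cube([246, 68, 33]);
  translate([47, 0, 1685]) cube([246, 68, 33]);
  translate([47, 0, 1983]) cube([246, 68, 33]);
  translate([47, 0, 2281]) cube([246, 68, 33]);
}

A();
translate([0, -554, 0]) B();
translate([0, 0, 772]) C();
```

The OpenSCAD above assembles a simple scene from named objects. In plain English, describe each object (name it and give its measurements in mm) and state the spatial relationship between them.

A is a table: top 1336 mm (x) × 928 mm (y), 40 mm thick, upper face at z = 772 mm, on four round legs of 46 mm diameter, each leg's bounding box inset 19 mm from the nearest pair of top edges, running from z = 0 to the bottom of the top.

B is an I-beam lying along x, 1297 mm long. Overall section height 470 mm. Two flanges 164 mm wide (y) and 13 mm thick, one on the floor and one at the top; a web 16 mm thick runs between them, centred on the flange width.

C is a wooden ladder with two side rails of 47×68 mm section and 2521 mm height, set 340 mm apart overall. Between them run 8 rectangular rungs (68 mm deep, 33 mm thick), front faces flush with the rails' −y face. The bottom of the first rung is 195 mm above the floor and each subsequent rung is 298 mm higher than the one below.

The I-beam is on the floor beside the table on its −y side. The ladder is on top of the table.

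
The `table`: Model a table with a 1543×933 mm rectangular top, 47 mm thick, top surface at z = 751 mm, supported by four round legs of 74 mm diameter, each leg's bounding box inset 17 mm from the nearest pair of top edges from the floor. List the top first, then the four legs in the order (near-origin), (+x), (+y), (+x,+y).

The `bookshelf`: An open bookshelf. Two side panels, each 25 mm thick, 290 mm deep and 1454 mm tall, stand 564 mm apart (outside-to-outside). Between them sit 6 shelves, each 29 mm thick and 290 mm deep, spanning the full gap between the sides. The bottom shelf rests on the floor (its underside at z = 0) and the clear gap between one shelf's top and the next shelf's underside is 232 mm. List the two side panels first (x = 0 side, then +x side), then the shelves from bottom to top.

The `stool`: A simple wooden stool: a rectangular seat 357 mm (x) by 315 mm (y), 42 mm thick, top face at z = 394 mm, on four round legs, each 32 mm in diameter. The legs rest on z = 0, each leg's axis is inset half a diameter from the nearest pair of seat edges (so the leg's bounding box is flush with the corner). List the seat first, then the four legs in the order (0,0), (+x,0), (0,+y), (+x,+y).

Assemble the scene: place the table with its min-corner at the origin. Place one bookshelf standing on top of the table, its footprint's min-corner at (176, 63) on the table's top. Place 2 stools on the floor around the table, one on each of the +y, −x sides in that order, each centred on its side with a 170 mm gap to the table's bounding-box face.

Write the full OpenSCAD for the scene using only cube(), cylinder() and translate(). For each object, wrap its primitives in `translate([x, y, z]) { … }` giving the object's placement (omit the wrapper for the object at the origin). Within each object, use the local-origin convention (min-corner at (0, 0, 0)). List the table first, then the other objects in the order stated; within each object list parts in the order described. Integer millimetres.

translate([0, 0, 704]) cube([1543, 933, 47]);
translate([54, 54, 0]) cylinder(h = 704, r = 37);
translate([1489, 54, 0]) cylinder(h = 704, r = 37);
translate([54, 879, 0]) cylinder(h = 704, r = 37);
translate([1489, 879, 0]) cylinder(h = 704, r = 37);
translate([176, 63, 751]) {
  cube([25, 290, 1454]);
  translate([539, 0, 0]) cube([25, 290, 1454]);
  translate([25, 0, 0]) cube([514, 290, 29]);
  translate([25, 0, 261]) cube([514, 290, 29]);
  translate([25, 0, 522]) cube([514, 290, 29]);
  translate([25, 0, 783]) cube([514, 290, 29]);
  translate([25, 0, 1044]) cube([514, 290, 29]);
  translate([25, 0, 1305]) cube([514, 290, 29]);
}
translate([593, 1103, 0]) {
  translate([0, 0, 352]) cube([357, 315, 42]);
  translate([16, 16, 0]) cylinder(h = 352, r = 16);
  translate([341, 16, 0]) cylinder(h = 352, r = 16);
  translate([16, 299, 0]) cylinder(h = 352, r = 16);
  translate([341, 299, 0]) cylinder(h = 352, r = 16);
}
translate([-527, 309, 0]) {
  translate([0, 0, 352]) cube([357, 315, 42]);
  translate([16, 16, 0]) cylinder(h = 352, r = 16);
  translate([341, 16, 0]) cylinder(h = 352, r = 16);
  translate([16, 299, 0]) cylinder(h = 352, r = 16);
  translate([341, 299, 0]) cylinder(h = 352, r = 16);
}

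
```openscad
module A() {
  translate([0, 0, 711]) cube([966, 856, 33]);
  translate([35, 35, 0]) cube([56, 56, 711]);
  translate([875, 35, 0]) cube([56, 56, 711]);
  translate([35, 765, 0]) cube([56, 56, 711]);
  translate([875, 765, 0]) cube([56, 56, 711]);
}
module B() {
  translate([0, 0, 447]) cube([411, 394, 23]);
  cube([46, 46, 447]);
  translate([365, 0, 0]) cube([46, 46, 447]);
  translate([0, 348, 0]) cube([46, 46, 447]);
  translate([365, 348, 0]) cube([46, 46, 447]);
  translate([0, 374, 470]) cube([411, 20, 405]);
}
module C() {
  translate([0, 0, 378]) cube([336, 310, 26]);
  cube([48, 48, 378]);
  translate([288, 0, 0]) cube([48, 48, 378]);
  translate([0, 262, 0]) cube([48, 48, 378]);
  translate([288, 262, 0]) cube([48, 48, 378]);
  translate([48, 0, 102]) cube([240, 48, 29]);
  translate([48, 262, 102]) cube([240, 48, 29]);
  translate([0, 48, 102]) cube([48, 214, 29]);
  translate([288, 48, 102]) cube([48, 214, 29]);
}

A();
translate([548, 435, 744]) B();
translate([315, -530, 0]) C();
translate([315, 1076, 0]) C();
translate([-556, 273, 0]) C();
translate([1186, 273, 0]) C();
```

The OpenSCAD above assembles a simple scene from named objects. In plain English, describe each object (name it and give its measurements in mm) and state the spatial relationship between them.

A is a rectangular dining table. The top is 966×856×33 mm with its upper surface at z = 744 mm. It stands on four 56×56 mm square legs, each inset 35 mm from the nearest pair of top edges, running from the floor to the underside of the top.

B is a chair. The seat is a 411×394×23 mm slab with its top at z = 470 mm, on four 46×46 mm corner legs (flush with the seat edges, standing on z = 0). A flat backrest 20 mm thick, 405 mm tall, spans the full seat width and rises from the seat top along its +y edge, rear face flush with the rear of the seat.

C is a simple wooden stool: a rectangular seat 336 mm (x) by 310 mm (y), 26 mm thick, top face at z = 404 mm, on four square legs, each 48×48 mm in cross-section. The legs rest on z = 0, each flush with a corner of the seat. Four stretchers, 48 mm wide and 29 mm tall, connect adjacent legs with their undersides at z = 102 mm, each running between the inner faces of the legs it joins and aligned with the legs' outer faces on the other axis.

The chair is on top of the table. Four stools sit around the table at the −y, +y, −x, +x sides.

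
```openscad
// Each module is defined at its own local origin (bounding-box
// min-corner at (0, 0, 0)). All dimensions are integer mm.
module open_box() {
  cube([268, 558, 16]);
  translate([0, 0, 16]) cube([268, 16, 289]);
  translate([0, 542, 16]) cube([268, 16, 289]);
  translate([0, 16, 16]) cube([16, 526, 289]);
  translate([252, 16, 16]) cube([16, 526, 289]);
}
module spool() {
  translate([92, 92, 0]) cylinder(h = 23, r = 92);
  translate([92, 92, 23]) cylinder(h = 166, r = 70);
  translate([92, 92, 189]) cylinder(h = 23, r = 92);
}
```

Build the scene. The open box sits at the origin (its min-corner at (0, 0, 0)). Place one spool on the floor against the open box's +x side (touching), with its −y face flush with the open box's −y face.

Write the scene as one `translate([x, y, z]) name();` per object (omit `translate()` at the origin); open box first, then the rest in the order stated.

open_box();
translate([268, 0, 0]) spool();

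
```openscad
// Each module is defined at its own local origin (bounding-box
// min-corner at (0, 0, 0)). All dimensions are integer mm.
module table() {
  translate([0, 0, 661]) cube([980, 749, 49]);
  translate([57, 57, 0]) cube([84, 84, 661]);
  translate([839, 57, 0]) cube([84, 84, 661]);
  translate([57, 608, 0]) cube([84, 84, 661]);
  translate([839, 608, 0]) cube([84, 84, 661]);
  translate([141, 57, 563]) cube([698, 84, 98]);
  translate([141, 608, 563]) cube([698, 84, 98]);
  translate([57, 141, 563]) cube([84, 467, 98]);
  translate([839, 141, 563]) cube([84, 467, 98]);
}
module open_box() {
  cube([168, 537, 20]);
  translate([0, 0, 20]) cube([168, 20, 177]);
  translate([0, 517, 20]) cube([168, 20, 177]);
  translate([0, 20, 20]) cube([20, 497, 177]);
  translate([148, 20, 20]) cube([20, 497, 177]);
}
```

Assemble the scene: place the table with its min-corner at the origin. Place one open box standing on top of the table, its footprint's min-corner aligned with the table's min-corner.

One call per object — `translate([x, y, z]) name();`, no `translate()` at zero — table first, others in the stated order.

table();
translate([0, 0, 710]) open_box();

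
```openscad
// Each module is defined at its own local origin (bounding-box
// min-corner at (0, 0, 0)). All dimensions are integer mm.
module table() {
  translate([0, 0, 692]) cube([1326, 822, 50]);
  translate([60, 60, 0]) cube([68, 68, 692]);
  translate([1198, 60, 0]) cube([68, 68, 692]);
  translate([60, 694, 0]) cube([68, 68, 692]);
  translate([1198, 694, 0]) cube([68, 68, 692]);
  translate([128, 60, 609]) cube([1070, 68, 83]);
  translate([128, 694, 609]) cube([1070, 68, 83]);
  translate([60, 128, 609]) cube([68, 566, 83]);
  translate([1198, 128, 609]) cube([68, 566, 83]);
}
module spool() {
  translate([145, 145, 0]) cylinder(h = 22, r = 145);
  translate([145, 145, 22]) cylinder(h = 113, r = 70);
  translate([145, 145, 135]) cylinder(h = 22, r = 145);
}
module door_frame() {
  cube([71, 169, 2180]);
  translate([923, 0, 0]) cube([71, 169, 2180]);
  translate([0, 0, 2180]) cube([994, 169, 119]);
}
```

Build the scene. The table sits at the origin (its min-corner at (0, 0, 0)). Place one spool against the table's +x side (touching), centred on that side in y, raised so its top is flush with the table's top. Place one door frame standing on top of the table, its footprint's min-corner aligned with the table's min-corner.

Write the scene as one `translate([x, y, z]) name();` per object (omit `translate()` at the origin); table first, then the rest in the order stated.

table();
translate([1326, 266, 585]) spool();
translate([0, 0, 742]) door_frame();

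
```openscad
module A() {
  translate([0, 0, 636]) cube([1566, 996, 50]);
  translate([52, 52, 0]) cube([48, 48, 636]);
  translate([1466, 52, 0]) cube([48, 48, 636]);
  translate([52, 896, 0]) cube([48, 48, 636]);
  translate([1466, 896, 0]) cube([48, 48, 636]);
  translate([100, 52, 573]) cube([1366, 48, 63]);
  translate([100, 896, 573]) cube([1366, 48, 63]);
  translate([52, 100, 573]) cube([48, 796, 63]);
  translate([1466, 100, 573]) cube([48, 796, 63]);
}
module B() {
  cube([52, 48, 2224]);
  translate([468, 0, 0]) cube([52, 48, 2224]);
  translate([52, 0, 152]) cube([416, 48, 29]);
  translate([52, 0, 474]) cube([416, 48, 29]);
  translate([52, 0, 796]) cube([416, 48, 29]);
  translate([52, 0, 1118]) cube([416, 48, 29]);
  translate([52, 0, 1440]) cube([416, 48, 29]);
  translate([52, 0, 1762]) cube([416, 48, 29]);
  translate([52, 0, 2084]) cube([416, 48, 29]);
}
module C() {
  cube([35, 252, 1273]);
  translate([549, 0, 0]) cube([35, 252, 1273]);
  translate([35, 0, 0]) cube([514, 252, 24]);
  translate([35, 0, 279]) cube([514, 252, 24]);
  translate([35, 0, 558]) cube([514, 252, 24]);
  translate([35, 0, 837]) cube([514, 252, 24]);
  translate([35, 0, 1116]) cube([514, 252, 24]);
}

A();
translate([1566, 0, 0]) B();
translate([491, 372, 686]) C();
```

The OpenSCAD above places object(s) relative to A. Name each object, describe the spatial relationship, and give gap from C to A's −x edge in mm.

A is a table. B is a ladder. C is a bookshelf. The ladder is against the table's +x side, with their −y faces flush. The bookshelf is on top of the table, centred. The gap from the bookshelf to the table's −x edge is 491 mm.

The bookshelf's min-x is at 491; the table's min-x is 0; gap = 491 mm.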